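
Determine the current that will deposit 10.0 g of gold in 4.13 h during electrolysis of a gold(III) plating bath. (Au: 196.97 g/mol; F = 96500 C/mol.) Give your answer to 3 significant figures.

n(Au) = 10.0 / 196.97 = 0.05077 mol
Au³⁺ + 3e⁻ → Au, so n(e⁻) = 3 × 0.05077 = 0.1523 mol
Q = 0.1523 × 96500 = 14700 C
I = Q / t = 14700 / 14868 s = 0.989 A

0.989 A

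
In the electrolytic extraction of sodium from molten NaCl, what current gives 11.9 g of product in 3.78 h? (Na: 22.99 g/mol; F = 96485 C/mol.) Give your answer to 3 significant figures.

3.67 A

n(Na) = 11.9 / 22.99 = 0.5176 mol
Na⁺ + e⁻ → Na, so n(e⁻) = 0.5176 mol
Q = 0.5176 × 96485 = 49940 C
I = Q / t = 49940 / 13608 s = 3.67 A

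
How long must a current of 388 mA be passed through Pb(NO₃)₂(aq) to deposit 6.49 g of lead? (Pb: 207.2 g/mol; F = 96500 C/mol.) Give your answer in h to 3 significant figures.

4.33 h

n(Pb) = 6.49 / 207.2 = 0.03132 mol
Pb²⁺ + 2e⁻ → Pb, so n(e⁻) = 2 × 0.03132 = 0.06264 mol
Q = 0.06264 × 96500 = 6045 C
t = Q / I = 6045 / 0.388 = 15580 s = 4.33 h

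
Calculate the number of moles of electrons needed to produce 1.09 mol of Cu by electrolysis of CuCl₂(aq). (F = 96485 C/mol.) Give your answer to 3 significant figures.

2.18 mol

Cu²⁺ + 2e⁻ → Cu, so n(e⁻) = 2 × 1.09 = 2.180 mol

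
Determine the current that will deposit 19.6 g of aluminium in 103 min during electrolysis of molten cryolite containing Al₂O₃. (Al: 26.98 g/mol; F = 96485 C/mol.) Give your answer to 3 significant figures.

n(Al) = 19.6 / 26.98 = 0.7265 mol
Al³⁺ + 3e⁻ → Al, so n(e⁻) = 3 × 0.7265 = 2.180 mol
Q = 2.180 × 96485 = 2.103×10^5 C
I = Q / t = 2.103×10^5 / 6180 s = 34.0 A

34.0 A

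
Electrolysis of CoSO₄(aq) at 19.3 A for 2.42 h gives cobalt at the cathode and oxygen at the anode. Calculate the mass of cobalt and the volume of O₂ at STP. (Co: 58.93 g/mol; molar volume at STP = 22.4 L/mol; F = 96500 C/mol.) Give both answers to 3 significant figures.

51.3 g Co; 9.76 L O₂

Q = 19.3 × 8712 = 1.681×10^5 C; n(e⁻) = 1.681×10^5 / 96500 = 1.742 mol
Cathode: Co²⁺ + 2e⁻ → Co → n(Co) = 1.742/2 = 0.8710 mol → 51.3 g
Anode: 2H₂O → O₂ + 4H⁺ + 4e⁻ → n(O₂) = 1.742/4 = 0.4355 mol → 9.76 L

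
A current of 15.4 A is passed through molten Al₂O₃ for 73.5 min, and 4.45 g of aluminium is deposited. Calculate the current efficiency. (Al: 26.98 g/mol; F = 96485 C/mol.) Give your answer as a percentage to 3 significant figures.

Q = 15.4 × 4410 = 67910 C
n(e⁻) = 67910 / 96485 = 0.7038 mol
Al³⁺ + 3e⁻ → Al, so theoretical n(Al) = 0.2346 mol → 6.330 g
Efficiency = 4.45 / 6.330 = 0.7030 = 70.3%

70.3%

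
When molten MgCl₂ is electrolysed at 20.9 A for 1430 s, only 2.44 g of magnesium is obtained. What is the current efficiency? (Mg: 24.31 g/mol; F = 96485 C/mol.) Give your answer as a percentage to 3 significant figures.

Q = 20.9 × 1430 = 29890 C
n(e⁻) = 29890 / 96485 = 0.3098 mol
Mg²⁺ + 2e⁻ → Mg, so theoretical n(Mg) = 0.1549 mol → 3.766 g
Efficiency = 2.44 / 3.766 = 0.6479 = 64.8%

64.8%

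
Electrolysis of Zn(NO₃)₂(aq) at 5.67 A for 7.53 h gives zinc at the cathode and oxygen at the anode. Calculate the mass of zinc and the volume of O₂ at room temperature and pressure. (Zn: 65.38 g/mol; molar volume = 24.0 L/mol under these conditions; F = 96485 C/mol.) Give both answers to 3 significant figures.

52.1 g Zn; 9.56 L O₂

Q = 5.67 × 27108 = 1.537×10^5 C; n(e⁻) = 1.537×10^5 / 96485 = 1.593 mol
Cathode: Zn²⁺ + 2e⁻ → Zn → n(Zn) = 1.593/2 = 0.7965 mol → 52.1 g
Anode: 2H₂O → O₂ + 4H⁺ + 4e⁻ → n(O₂) = 1.593/4 = 0.3983 mol → 9.56 L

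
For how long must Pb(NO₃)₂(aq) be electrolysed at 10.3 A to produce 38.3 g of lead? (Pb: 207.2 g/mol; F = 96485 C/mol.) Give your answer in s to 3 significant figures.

3460 s

n(Pb) = 38.3 / 207.2 = 0.1848 mol
Pb²⁺ + 2e⁻ → Pb, so n(e⁻) = 2 × 0.1848 = 0.3696 mol
Q = 0.3696 × 96485 = 35660 C
t = Q / I = 35660 / 10.3 = 3462 s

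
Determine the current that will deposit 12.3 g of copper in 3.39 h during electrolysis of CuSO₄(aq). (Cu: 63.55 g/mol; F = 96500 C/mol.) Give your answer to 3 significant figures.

3.06 A

n(Cu) = 12.3 / 63.55 = 0.1935 mol
Cu²⁺ + 2e⁻ → Cu, so n(e⁻) = 2 × 0.1935 = 0.3870 mol
Q = 0.3870 × 96500 = 37350 C
I = Q / t = 37350 / 12204 s = 3.06 A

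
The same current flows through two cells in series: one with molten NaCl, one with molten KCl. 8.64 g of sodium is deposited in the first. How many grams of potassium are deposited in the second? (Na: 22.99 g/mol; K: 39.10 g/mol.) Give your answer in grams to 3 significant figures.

14.7 g

n(Na) = 8.64 / 22.99 = 0.3758 mol
Na⁺ + e⁻ → Na, so n(e⁻) = 0.3758 mol
Same current for the same time ⇒ same n(e⁻) = 0.3758 mol in both cells.
K⁺ + e⁻ → K, so n(K) = 0.3758 mol
m(K) = 0.3758 × 39.10 = 14.7 g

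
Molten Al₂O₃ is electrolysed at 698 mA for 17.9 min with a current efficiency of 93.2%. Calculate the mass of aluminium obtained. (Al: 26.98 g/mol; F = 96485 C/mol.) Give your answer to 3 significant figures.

0.0651 g

Q = 0.698 × 1074 = 749.7 C
n(e⁻) = 749.7 / 96485 = 0.007770 mol
Al³⁺ + 3e⁻ → Al, so theoretical m(Al) = 0.002590 × 26.98 = 0.06988 g
Actual mass = 93.2% × 0.06988 = 0.0651 g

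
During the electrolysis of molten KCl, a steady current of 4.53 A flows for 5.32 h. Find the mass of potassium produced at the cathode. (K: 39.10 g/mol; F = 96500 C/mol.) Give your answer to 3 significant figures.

Charge passed = 4.53 × 19152 = 86760 C
n(e⁻) = 86760 / 96500 = 0.8991 mol
K⁺ + e⁻ → K, so n(K) = 0.8991 mol
m = 0.8991 × 39.10 = 35.2 g

35.2 g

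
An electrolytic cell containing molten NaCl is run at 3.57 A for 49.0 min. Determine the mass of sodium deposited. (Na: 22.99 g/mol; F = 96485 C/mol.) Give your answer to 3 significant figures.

2.50 g

Charge passed = 3.57 × 2940 = 10500 C
Moles of electrons = 10500 / 96485 = 0.1088 mol
Na⁺ + e⁻ → Na, so n(Na) = 0.1088 mol
m = 0.1088 × 22.99 = 2.50 g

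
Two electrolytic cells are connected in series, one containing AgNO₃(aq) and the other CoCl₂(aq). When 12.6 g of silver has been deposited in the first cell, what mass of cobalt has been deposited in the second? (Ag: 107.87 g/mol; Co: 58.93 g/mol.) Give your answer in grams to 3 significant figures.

3.44 g

n(Ag) = 12.6 / 107.87 = 0.1168 mol
Ag⁺ + e⁻ → Ag, so n(e⁻) = 0.1168 mol
The cells are in series, so the same charge (and hence the same n(e⁻) = 0.1168 mol) passes through both.
Co²⁺ + 2e⁻ → Co, so n(Co) = 0.1168 / 2 = 0.05840 mol
m(Co) = 0.05840 × 58.93 = 3.44 g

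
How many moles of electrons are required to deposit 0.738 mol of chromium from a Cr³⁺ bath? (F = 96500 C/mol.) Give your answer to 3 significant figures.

2.21 mol

Cr³⁺ + 3e⁻ → Cr, so n(e⁻) = 3 × 0.738 = 2.214 mol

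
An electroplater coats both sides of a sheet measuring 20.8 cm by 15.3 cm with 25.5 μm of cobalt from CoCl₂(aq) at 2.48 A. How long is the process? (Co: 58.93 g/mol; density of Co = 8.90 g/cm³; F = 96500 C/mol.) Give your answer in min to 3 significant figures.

318 min

Plated area = 2 × 20.8 × 15.3 = 636.5 cm²
Volume = 636.5 × 25.5×10⁻⁴ cm = 1.623 cm³
m(Co) = 1.623 × 8.90 = 14.44 g
n(Co) = 14.44 / 58.93 = 0.2450 mol; n(e⁻) = 2 × 0.2450 = 0.4900 mol
Q = 0.4900 × 96500 = 47290 C
t = 47290 / 2.48 = 19070 s = 318 min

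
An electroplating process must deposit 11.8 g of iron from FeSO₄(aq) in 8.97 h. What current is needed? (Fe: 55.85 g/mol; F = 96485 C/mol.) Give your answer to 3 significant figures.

1.26 A

n(Fe) = 11.8 / 55.85 = 0.2113 mol
Fe²⁺ + 2e⁻ → Fe, so n(e⁻) = 2 × 0.2113 = 0.4226 mol
Q = 0.4226 × 96485 = 40770 C
I = Q / t = 40770 / 32292 s = 1.26 A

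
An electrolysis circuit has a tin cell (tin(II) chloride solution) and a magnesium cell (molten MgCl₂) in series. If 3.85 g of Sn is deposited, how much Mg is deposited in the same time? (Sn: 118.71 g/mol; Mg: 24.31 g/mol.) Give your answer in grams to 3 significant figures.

0.788 g

n(Sn) = 3.85 / 118.71 = 0.03243 mol
Sn²⁺ + 2e⁻ → Sn, so n(e⁻) = 2 × 0.03243 = 0.06486 mol
In series, the same 0.06486 mol of electrons flows through the second cell.
Mg²⁺ + 2e⁻ → Mg, so n(Mg) = 0.06486 / 2 = 0.03243 mol
m(Mg) = 0.03243 × 24.31 = 0.788 g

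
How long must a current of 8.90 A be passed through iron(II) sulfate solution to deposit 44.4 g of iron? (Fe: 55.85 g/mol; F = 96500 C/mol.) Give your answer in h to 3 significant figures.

n(Fe) = 44.4 / 55.85 = 0.7950 mol
Fe²⁺ + 2e⁻ → Fe, so n(e⁻) = 2 × 0.7950 = 1.590 mol
Q = 1.590 × 96500 = 1.534×10^5 C
t = Q / I = 1.534×10^5 / 8.90 = 17240 s = 4.79 h

4.79 h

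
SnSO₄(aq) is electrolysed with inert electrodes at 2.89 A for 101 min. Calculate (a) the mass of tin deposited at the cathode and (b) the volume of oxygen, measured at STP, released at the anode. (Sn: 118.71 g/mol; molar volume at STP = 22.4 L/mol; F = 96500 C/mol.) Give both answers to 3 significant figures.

Q = 2.89 × 6060 = 17510 C; n(e⁻) = 17510 / 96500 = 0.1815 mol
Cathode: Sn²⁺ + 2e⁻ → Sn → n(Sn) = 0.1815/2 = 0.09075 mol → 10.8 g
Anode: 2H₂O → O₂ + 4H⁺ + 4e⁻ → n(O₂) = 0.1815/4 = 0.04538 mol → 1.02 L

10.8 g Sn; 1.02 L O₂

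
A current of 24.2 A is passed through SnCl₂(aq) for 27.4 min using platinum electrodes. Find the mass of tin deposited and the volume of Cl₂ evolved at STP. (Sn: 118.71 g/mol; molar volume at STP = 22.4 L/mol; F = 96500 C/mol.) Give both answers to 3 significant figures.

24.5 g Sn; 4.62 L Cl₂

Q = 24.2 × 1644 = 39780 C; n(e⁻) = 39780 / 96500 = 0.4122 mol
Cathode: Sn²⁺ + 2e⁻ → Sn → n(Sn) = 0.4122/2 = 0.2061 mol → 24.5 g
Anode: 2Cl⁻ → Cl₂ + 2e⁻ → n(Cl₂) = 0.4122/2 = 0.2061 mol → 4.62 L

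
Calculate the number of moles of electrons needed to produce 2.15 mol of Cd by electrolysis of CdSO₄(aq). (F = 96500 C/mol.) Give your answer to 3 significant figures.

4.30 mol

Cd²⁺ + 2e⁻ → Cd, so n(e⁻) = 2 × 2.15 = 4.300 mol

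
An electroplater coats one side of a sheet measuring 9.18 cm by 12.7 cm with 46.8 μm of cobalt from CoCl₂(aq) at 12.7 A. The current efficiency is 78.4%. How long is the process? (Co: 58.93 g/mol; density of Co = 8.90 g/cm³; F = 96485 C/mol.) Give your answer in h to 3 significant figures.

Plated area = 9.18 × 12.7 = 116.6 cm²
Volume = 116.6 × 46.8×10⁻⁴ cm = 0.5457 cm³
m(Co) = 0.5457 × 8.90 = 4.857 g
n(Co) = 4.857 / 58.93 = 0.08242 mol; n(e⁻) = 2 × 0.08242 = 0.1648 mol
Q = 0.1648 × 96485 / 0.784 = 20280 C
t = 20280 / 12.7 = 1597 s = 0.444 h

0.444 h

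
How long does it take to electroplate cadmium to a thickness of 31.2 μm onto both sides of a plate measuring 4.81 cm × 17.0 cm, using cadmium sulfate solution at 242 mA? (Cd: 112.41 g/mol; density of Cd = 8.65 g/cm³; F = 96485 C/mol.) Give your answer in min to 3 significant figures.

522 min

Plated area = 2 × 4.81 × 17.0 = 163.5 cm²
Volume = 163.5 × 31.2×10⁻⁴ cm = 0.5101 cm³
m(Cd) = 0.5101 × 8.65 = 4.412 g
n(Cd) = 4.412 / 112.41 = 0.03925 mol; n(e⁻) = 2 × 0.03925 = 0.07850 mol
Q = 0.07850 × 96485 = 7574 C
t = 7574 / 0.242 = 31300 s = 522 min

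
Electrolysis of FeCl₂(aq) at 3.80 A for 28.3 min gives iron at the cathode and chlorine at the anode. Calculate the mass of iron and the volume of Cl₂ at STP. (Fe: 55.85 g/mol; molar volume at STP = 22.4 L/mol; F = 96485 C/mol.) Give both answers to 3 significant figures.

1.87 g Fe; 0.749 L Cl₂

Q = 3.80 × 1698 = 6452 C; n(e⁻) = 6452 / 96485 = 0.06687 mol
Cathode: Fe²⁺ + 2e⁻ → Fe → n(Fe) = 0.06687/2 = 0.03344 mol → 1.87 g
Anode: 2Cl⁻ → Cl₂ + 2e⁻ → n(Cl₂) = 0.06687/2 = 0.03344 mol → 0.749 L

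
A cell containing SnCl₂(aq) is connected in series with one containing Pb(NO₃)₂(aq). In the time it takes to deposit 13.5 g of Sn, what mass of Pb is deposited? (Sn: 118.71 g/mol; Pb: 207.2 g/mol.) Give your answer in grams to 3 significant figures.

23.6 g

n(Sn) = 13.5 / 118.71 = 0.1137 mol
Sn²⁺ + 2e⁻ → Sn, so n(e⁻) = 2 × 0.1137 = 0.2274 mol
In series, the same 0.2274 mol of electrons flows through the second cell.
Pb²⁺ + 2e⁻ → Pb, so n(Pb) = 0.2274 / 2 = 0.1137 mol
m(Pb) = 0.1137 × 207.2 = 23.6 g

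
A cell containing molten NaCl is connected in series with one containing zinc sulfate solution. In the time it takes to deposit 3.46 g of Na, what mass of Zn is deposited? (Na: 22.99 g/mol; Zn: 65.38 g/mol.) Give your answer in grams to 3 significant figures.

4.92 g

n(Na) = 3.46 / 22.99 = 0.1505 mol
Na⁺ + e⁻ → Na, so n(e⁻) = 0.1505 mol
Same current for the same time ⇒ same n(e⁻) = 0.1505 mol in both cells.
Zn²⁺ + 2e⁻ → Zn, so n(Zn) = 0.1505 / 2 = 0.07525 mol
m(Zn) = 0.07525 × 65.38 = 4.92 g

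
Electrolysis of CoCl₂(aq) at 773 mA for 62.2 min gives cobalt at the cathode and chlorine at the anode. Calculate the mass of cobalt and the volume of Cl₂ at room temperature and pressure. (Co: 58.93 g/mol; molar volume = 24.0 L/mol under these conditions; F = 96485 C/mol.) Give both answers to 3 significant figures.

Q = 0.773 × 3732 = 2885 C; n(e⁻) = 2885 / 96485 = 0.02990 mol
Cathode: Co²⁺ + 2e⁻ → Co → n(Co) = 0.02990/2 = 0.01495 mol → 0.881 g
Anode: 2Cl⁻ → Cl₂ + 2e⁻ → n(Cl₂) = 0.02990/2 = 0.01495 mol → 0.359 L

0.881 g Co; 0.359 L Cl₂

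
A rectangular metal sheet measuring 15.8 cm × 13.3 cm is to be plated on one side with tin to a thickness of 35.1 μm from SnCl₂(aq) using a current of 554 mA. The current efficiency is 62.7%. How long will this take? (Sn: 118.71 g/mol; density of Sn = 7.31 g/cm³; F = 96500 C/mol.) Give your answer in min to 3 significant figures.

421 min

Plated area = 15.8 × 13.3 = 210.1 cm²
Volume = 210.1 × 35.1×10⁻⁴ cm = 0.7375 cm³
m(Sn) = 0.7375 × 7.31 = 5.391 g
n(Sn) = 5.391 / 118.71 = 0.04541 mol; n(e⁻) = 2 × 0.04541 = 0.09082 mol
Q = 0.09082 × 96500 / 0.627 = 13980 C
t = 13980 / 0.554 = 25230 s = 421 min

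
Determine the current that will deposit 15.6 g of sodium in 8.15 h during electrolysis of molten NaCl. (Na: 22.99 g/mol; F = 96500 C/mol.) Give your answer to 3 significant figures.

2.23 A

n(Na) = 15.6 / 22.99 = 0.6786 mol
Na⁺ + e⁻ → Na, so n(e⁻) = 0.6786 mol
Q = 0.6786 × 96500 = 65480 C
I = Q / t = 65480 / 29340 s = 2.23 A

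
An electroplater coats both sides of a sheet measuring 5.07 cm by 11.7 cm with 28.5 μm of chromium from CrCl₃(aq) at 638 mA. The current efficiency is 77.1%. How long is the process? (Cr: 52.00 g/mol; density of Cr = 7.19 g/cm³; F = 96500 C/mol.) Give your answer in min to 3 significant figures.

Plated area = 2 × 5.07 × 11.7 = 118.6 cm²
Volume = 118.6 × 28.5×10⁻⁴ cm = 0.3380 cm³
m(Cr) = 0.3380 × 7.19 = 2.430 g
n(Cr) = 2.430 / 52.00 = 0.04673 mol; n(e⁻) = 3 × 0.04673 = 0.1402 mol
Q = 0.1402 × 96500 / 0.771 = 17550 C
t = 17550 / 0.638 = 27510 s = 459 min

459 min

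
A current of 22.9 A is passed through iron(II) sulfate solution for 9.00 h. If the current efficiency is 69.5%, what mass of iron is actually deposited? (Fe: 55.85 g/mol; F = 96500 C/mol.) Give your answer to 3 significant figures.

149 g

Q = 22.9 × 32400 = 7.420×10^5 C
n(e⁻) = 7.420×10^5 / 96500 = 7.689 mol
Fe²⁺ + 2e⁻ → Fe, so theoretical m(Fe) = 3.845 × 55.85 = 214.7 g
Actual mass = 69.5% × 214.7 = 149 g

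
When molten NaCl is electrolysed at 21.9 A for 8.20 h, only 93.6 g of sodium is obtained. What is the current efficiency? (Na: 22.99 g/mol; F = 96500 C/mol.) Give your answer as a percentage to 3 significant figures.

Q = 21.9 × 29520 = 6.465×10^5 C
n(e⁻) = 6.465×10^5 / 96500 = 6.699 mol
Na⁺ + e⁻ → Na, so theoretical n(Na) = 6.699 mol → 154.0 g
Efficiency = 93.6 / 154.0 = 0.6078 = 60.8%

60.8%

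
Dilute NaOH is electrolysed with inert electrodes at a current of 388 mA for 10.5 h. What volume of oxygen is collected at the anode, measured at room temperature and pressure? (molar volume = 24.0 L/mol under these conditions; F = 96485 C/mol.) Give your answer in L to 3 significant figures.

0.912 L

Q = It = 0.388 × 37800 = 14670 C
n(e⁻) = 14670 / 96485 = 0.1520 mol
2H₂O → O₂ + 4H⁺ + 4e⁻, so n(O₂) = 0.1520 / 4 = 0.03800 mol
V = 0.03800 × 24.0 = 0.9120 L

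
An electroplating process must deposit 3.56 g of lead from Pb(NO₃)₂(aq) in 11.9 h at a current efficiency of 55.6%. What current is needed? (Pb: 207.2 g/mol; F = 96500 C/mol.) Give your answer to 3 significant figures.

0.139 A

n(Pb) = 3.56 / 207.2 = 0.01718 mol
Pb²⁺ + 2e⁻ → Pb, so n(e⁻) = 2 × 0.01718 = 0.03436 mol
Q = 0.03436 × 96500 / 0.556 = 5964 C
I = Q / t = 5964 / 42840 s = 0.139 A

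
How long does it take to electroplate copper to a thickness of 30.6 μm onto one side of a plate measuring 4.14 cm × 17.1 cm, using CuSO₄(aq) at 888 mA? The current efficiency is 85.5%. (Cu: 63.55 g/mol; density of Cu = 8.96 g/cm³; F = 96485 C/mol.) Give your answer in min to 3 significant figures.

Plated area = 4.14 × 17.1 = 70.79 cm²
Volume = 70.79 × 30.6×10⁻⁴ cm = 0.2166 cm³
m(Cu) = 0.2166 × 8.96 = 1.941 g
n(Cu) = 1.941 / 63.55 = 0.03054 mol; n(e⁻) = 2 × 0.03054 = 0.06108 mol
Q = 0.06108 × 96485 / 0.855 = 6893 C
t = 6893 / 0.888 = 7762 s = 129 min

129 min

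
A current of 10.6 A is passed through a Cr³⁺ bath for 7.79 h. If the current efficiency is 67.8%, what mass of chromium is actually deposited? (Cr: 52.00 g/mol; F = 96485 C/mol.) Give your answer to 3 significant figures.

Q = 10.6 × 28044 = 2.973×10^5 C
n(e⁻) = 2.973×10^5 / 96485 = 3.081 mol
Cr³⁺ + 3e⁻ → Cr, so theoretical m(Cr) = 1.027 × 52.00 = 53.40 g
Actual mass = 67.8% × 53.40 = 36.2 g

36.2 g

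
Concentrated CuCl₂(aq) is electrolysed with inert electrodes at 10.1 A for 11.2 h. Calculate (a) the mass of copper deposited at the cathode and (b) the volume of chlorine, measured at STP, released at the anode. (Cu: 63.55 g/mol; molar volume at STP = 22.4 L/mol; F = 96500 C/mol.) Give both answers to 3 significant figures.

134 g Cu; 47.3 L Cl₂

Q = 10.1 × 40320 = 4.072×10^5 C; n(e⁻) = 4.072×10^5 / 96500 = 4.220 mol
Cathode: Cu²⁺ + 2e⁻ → Cu → n(Cu) = 4.220/2 = 2.110 mol → 134 g
Anode: 2Cl⁻ → Cl₂ + 2e⁻ → n(Cl₂) = 4.220/2 = 2.110 mol → 47.3 L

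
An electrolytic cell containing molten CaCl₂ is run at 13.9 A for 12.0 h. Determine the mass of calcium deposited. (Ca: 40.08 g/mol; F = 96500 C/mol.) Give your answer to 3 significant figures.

Q = 13.9 A × 43200 s = 6.005×10^5 C
n(e⁻) = 6.005×10^5 / 96500 = 6.223 mol
Ca²⁺ + 2e⁻ → Ca, so n(Ca) = 6.223 / 2 = 3.112 mol
m = 3.112 × 40.08 = 125 g

125 g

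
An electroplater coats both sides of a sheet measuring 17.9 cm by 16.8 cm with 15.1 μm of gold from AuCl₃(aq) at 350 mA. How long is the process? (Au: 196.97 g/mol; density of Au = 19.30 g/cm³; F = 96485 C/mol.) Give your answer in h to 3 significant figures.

20.4 h

Plated area = 2 × 17.9 × 16.8 = 601.4 cm²
Volume = 601.4 × 15.1×10⁻⁴ cm = 0.9081 cm³
m(Au) = 0.9081 × 19.30 = 17.53 g
n(Au) = 17.53 / 196.97 = 0.08900 mol; n(e⁻) = 3 × 0.08900 = 0.2670 mol
Q = 0.2670 × 96485 = 25760 C
t = 25760 / 0.350 = 73600 s = 20.4 h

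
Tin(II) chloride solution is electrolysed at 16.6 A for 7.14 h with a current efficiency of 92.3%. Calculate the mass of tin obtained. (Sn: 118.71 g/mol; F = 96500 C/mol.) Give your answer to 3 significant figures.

Q = 16.6 × 25704 = 4.267×10^5 C
n(e⁻) = 4.267×10^5 / 96500 = 4.422 mol
Sn²⁺ + 2e⁻ → Sn, so theoretical m(Sn) = 2.211 × 118.71 = 262.5 g
Actual mass = 92.3% × 262.5 = 242 g

242 g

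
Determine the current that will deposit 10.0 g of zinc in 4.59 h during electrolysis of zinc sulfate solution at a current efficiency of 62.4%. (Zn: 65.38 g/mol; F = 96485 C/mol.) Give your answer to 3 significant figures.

n(Zn) = 10.0 / 65.38 = 0.1530 mol
Zn²⁺ + 2e⁻ → Zn, so n(e⁻) = 2 × 0.1530 = 0.3060 mol
Q = 0.3060 × 96485 / 0.624 = 47310 C
I = Q / t = 47310 / 16524 s = 2.86 A

2.86 A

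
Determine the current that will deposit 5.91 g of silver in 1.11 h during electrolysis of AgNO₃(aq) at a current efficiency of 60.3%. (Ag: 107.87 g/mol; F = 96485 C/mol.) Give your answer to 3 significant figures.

n(Ag) = 5.91 / 107.87 = 0.05479 mol
Ag⁺ + e⁻ → Ag, so n(e⁻) = 0.05479 mol
Q = 0.05479 × 96485 / 0.603 = 8767 C
I = Q / t = 8767 / 3996 s = 2.19 A

2.19 A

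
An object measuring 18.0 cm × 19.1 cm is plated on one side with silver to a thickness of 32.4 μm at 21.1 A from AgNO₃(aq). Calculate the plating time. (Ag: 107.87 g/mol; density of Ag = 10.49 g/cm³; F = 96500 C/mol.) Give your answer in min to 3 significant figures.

8.26 min

Plated area = 18.0 × 19.1 = 343.8 cm²
Volume = 343.8 × 32.4×10⁻⁴ cm = 1.114 cm³
m(Ag) = 1.114 × 10.49 = 11.69 g
n(Ag) = 11.69 / 107.87 = 0.1084 mol; n(e⁻) = 0.1084 mol
Q = 0.1084 × 96500 = 10460 C
t = 10460 / 21.1 = 495.7 s = 8.26 min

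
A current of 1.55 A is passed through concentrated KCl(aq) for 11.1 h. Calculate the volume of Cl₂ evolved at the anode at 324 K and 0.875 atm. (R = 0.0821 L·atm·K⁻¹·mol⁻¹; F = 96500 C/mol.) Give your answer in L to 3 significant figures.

Q = 1.55 A × 39960 s = 61940 C
Moles of electrons = 61940 / 96500 = 0.6419 mol
2Cl⁻ → Cl₂ + 2e⁻, so n(Cl₂) = 0.6419 / 2 = 0.3210 mol
V = nRT/P = 0.3210 × 0.0821 × 324 / 0.875 = 9.759 L

9.76 L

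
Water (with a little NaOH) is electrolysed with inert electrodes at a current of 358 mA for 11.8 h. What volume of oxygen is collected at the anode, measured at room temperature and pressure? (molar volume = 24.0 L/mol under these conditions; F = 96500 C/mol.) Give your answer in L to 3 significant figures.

0.946 L

Charge passed = 0.358 × 42480 = 15210 C
n(e⁻) = 15210 / 96500 = 0.1576 mol
2H₂O → O₂ + 4H⁺ + 4e⁻, so n(O₂) = 0.1576 / 4 = 0.03940 mol
V = 0.03940 × 24.0 = 0.9456 L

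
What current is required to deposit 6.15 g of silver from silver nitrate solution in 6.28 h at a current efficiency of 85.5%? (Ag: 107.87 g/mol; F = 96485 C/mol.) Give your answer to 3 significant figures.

n(Ag) = 6.15 / 107.87 = 0.05701 mol
Ag⁺ + e⁻ → Ag, so n(e⁻) = 0.05701 mol
Q = 0.05701 × 96485 / 0.855 = 6433 C
I = Q / t = 6433 / 22608 s = 0.285 A

0.285 A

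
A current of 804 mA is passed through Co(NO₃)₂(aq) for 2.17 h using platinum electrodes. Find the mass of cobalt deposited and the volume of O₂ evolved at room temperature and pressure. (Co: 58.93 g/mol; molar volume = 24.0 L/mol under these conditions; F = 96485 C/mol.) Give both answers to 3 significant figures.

1.92 g Co; 0.391 L O₂

Q = 0.804 × 7812 = 6281 C; n(e⁻) = 6281 / 96485 = 0.06510 mol
Cathode: Co²⁺ + 2e⁻ → Co → n(Co) = 0.06510/2 = 0.03255 mol → 1.92 g
Anode: 2H₂O → O₂ + 4H⁺ + 4e⁻ → n(O₂) = 0.06510/4 = 0.01628 mol → 0.391 L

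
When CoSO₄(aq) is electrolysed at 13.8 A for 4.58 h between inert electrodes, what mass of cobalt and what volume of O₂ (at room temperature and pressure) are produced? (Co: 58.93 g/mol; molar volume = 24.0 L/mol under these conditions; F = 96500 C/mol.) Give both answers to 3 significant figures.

69.5 g Co; 14.1 L O₂

Q = 13.8 × 16488 = 2.275×10^5 C; n(e⁻) = 2.275×10^5 / 96500 = 2.358 mol
Cathode: Co²⁺ + 2e⁻ → Co → n(Co) = 2.358/2 = 1.179 mol → 69.5 g
Anode: 2H₂O → O₂ + 4H⁺ + 4e⁻ → n(O₂) = 2.358/4 = 0.5895 mol → 14.1 L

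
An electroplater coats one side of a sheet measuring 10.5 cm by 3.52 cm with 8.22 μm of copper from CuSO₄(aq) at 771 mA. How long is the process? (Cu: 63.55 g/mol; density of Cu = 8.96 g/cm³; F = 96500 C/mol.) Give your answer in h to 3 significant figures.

Plated area = 10.5 × 3.52 = 36.96 cm²
Volume = 36.96 × 8.22×10⁻⁴ cm = 0.03038 cm³
m(Cu) = 0.03038 × 8.96 = 0.2722 g
n(Cu) = 0.2722 / 63.55 = 0.004283 mol; n(e⁻) = 2 × 0.004283 = 0.008566 mol
Q = 0.008566 × 96500 = 826.6 C
t = 826.6 / 0.771 = 1072 s = 0.298 h

0.298 h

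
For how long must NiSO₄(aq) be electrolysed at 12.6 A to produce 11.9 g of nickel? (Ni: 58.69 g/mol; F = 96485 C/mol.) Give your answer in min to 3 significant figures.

51.8 min

n(Ni) = 11.9 / 58.69 = 0.2028 mol
Ni²⁺ + 2e⁻ → Ni, so n(e⁻) = 2 × 0.2028 = 0.4056 mol
Q = 0.4056 × 96485 = 39130 C
t = Q / I = 39130 / 12.6 = 3106 s = 51.8 min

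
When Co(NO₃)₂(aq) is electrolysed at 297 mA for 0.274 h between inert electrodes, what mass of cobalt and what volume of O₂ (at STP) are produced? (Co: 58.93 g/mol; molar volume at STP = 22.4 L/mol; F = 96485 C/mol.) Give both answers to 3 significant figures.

0.0895 g Co; 0.0170 L O₂

Q = 0.297 × 986.4 = 293.0 C; n(e⁻) = 293.0 / 96485 = 0.003037 mol
Cathode: Co²⁺ + 2e⁻ → Co → n(Co) = 0.003037/2 = 0.001519 mol → 0.0895 g
Anode: 2H₂O → O₂ + 4H⁺ + 4e⁻ → n(O₂) = 0.003037/4 = 7.593×10^-4 mol → 0.0170 L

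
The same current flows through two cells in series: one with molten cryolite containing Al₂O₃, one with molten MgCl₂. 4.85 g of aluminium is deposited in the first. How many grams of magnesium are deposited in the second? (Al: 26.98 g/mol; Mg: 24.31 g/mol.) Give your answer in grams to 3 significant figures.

6.56 g

n(Al) = 4.85 / 26.98 = 0.1798 mol
Al³⁺ + 3e⁻ → Al, so n(e⁻) = 3 × 0.1798 = 0.5394 mol
The cells are in series, so the same charge (and hence the same n(e⁻) = 0.5394 mol) passes through both.
Mg²⁺ + 2e⁻ → Mg, so n(Mg) = 0.5394 / 2 = 0.2697 mol
m(Mg) = 0.2697 × 24.31 = 6.56 g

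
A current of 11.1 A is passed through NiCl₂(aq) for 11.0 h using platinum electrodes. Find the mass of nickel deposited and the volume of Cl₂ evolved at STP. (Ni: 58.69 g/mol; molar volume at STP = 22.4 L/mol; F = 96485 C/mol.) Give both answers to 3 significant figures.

Q = 11.1 × 39600 = 4.396×10^5 C; n(e⁻) = 4.396×10^5 / 96485 = 4.556 mol
Cathode: Ni²⁺ + 2e⁻ → Ni → n(Ni) = 4.556/2 = 2.278 mol → 134 g
Anode: 2Cl⁻ → Cl₂ + 2e⁻ → n(Cl₂) = 4.556/2 = 2.278 mol → 51.0 L

134 g Ni; 51.0 L Cl₂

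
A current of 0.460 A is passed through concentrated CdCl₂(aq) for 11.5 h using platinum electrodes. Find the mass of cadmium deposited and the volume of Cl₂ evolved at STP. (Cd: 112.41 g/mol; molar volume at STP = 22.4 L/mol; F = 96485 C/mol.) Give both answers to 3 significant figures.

11.1 g Cd; 2.21 L Cl₂

Q = 0.460 × 41400 = 19040 C; n(e⁻) = 19040 / 96485 = 0.1973 mol
Cathode: Cd²⁺ + 2e⁻ → Cd → n(Cd) = 0.1973/2 = 0.09865 mol → 11.1 g
Anode: 2Cl⁻ → Cl₂ + 2e⁻ → n(Cl₂) = 0.1973/2 = 0.09865 mol → 2.21 L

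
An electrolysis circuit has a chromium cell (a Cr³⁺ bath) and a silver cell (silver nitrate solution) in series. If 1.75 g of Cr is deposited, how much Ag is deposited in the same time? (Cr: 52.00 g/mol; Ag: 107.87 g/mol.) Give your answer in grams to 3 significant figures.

10.9 g

n(Cr) = 1.75 / 52.00 = 0.03365 mol
Cr³⁺ + 3e⁻ → Cr, so n(e⁻) = 3 × 0.03365 = 0.1010 mol
In series, the same 0.1010 mol of electrons flows through the second cell.
Ag⁺ + e⁻ → Ag, so n(Ag) = 0.1010 mol
m(Ag) = 0.1010 × 107.87 = 10.9 g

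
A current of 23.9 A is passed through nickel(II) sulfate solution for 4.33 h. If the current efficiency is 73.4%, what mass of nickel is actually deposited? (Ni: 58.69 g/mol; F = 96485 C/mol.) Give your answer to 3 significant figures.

83.2 g

Q = 23.9 × 15588 = 3.726×10^5 C
n(e⁻) = 3.726×10^5 / 96485 = 3.862 mol
Ni²⁺ + 2e⁻ → Ni, so theoretical m(Ni) = 1.931 × 58.69 = 113.3 g
Actual mass = 73.4% × 113.3 = 83.2 g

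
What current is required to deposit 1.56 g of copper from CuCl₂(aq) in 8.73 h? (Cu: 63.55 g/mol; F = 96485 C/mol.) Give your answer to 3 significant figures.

0.151 A

n(Cu) = 1.56 / 63.55 = 0.02455 mol
Cu²⁺ + 2e⁻ → Cu, so n(e⁻) = 2 × 0.02455 = 0.04910 mol
Q = 0.04910 × 96485 = 4737 C
I = Q / t = 4737 / 31428 s = 0.151 A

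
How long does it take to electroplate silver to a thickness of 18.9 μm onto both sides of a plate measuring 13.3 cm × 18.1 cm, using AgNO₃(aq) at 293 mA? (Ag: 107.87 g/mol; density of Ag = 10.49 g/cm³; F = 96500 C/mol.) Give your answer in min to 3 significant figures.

Plated area = 2 × 13.3 × 18.1 = 481.5 cm²
Volume = 481.5 × 18.9×10⁻⁴ cm = 0.9100 cm³
m(Ag) = 0.9100 × 10.49 = 9.546 g
n(Ag) = 9.546 / 107.87 = 0.08850 mol; n(e⁻) = 0.08850 mol
Q = 0.08850 × 96500 = 8540 C
t = 8540 / 0.293 = 29150 s = 486 min

486 min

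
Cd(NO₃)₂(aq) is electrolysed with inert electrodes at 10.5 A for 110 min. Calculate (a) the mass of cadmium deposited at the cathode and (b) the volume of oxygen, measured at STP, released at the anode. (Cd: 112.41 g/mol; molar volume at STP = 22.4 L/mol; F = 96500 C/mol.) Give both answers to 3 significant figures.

40.4 g Cd; 4.02 L O₂

Q = 10.5 × 6600 = 69300 C; n(e⁻) = 69300 / 96500 = 0.7181 mol
Cathode: Cd²⁺ + 2e⁻ → Cd → n(Cd) = 0.7181/2 = 0.3591 mol → 40.4 g
Anode: 2H₂O → O₂ + 4H⁺ + 4e⁻ → n(O₂) = 0.7181/4 = 0.1795 mol → 4.02 L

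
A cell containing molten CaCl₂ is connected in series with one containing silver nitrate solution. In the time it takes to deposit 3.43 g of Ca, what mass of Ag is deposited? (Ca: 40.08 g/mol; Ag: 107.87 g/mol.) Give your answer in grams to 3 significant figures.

n(Ca) = 3.43 / 40.08 = 0.08558 mol
Ca²⁺ + 2e⁻ → Ca, so n(e⁻) = 2 × 0.08558 = 0.1712 mol
Since the cells are in series, n(e⁻) in the Ag cell is also 0.1712 mol.
Ag⁺ + e⁻ → Ag, so n(Ag) = 0.1712 mol
m(Ag) = 0.1712 × 107.87 = 18.5 g

18.5 g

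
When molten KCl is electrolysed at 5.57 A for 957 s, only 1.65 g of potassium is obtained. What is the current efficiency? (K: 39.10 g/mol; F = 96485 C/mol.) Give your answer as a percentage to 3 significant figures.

76.4%

Q = 5.57 × 957 = 5330 C
n(e⁻) = 5330 / 96485 = 0.05524 mol
K⁺ + e⁻ → K, so theoretical n(K) = 0.05524 mol → 2.160 g
Efficiency = 1.65 / 2.160 = 0.7639 = 76.4%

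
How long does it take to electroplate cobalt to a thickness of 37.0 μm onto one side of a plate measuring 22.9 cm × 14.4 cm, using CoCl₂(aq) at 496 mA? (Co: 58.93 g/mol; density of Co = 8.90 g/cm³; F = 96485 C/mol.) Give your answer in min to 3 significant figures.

Plated area = 22.9 × 14.4 = 329.8 cm²
Volume = 329.8 × 37.0×10⁻⁴ cm = 1.220 cm³
m(Co) = 1.220 × 8.90 = 10.86 g
n(Co) = 10.86 / 58.93 = 0.1843 mol; n(e⁻) = 2 × 0.1843 = 0.3686 mol
Q = 0.3686 × 96485 = 35560 C
t = 35560 / 0.496 = 71690 s = 1190 min

1190 min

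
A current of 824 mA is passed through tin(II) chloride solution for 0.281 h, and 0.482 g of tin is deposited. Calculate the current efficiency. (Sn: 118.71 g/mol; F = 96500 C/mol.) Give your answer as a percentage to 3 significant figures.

94.0%

Q = 0.824 × 1011.6 = 833.6 C
n(e⁻) = 833.6 / 96500 = 0.008638 mol
Sn²⁺ + 2e⁻ → Sn, so theoretical n(Sn) = 0.004319 mol → 0.5127 g
Efficiency = 0.482 / 0.5127 = 0.9401 = 94.0%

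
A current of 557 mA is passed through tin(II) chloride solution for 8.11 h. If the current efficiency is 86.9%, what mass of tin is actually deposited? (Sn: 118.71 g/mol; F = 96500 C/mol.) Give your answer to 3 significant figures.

8.69 g

Q = 0.557 × 29196 = 16260 C
n(e⁻) = 16260 / 96500 = 0.1685 mol
Sn²⁺ + 2e⁻ → Sn, so theoretical m(Sn) = 0.08425 × 118.71 = 10.00 g
Actual mass = 86.9% × 10.00 = 8.69 g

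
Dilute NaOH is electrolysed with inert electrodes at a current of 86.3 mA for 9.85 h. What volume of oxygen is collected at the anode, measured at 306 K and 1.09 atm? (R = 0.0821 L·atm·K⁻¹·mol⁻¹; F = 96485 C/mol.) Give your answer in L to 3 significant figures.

0.183 L

Charge passed = 0.0863 × 35460 = 3060 C
n(e⁻) = Q/F = 3060/96485 = 0.03171 mol
2H₂O → O₂ + 4H⁺ + 4e⁻, so n(O₂) = 0.03171 / 4 = 0.007928 mol
V = nRT/P = 0.007928 × 0.0821 × 306 / 1.09 = 0.1827 L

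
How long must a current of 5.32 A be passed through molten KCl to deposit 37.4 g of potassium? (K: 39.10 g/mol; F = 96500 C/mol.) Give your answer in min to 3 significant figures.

n(K) = 37.4 / 39.10 = 0.9565 mol
K⁺ + e⁻ → K, so n(e⁻) = 0.9565 mol
Q = 0.9565 × 96500 = 92300 C
t = Q / I = 92300 / 5.32 = 17350 s = 289 min

289 min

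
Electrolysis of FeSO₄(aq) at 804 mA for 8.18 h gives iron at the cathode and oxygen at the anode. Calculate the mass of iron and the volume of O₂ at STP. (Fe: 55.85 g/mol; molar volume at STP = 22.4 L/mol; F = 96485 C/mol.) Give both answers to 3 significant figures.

Q = 0.804 × 29448 = 23680 C; n(e⁻) = 23680 / 96485 = 0.2454 mol
Cathode: Fe²⁺ + 2e⁻ → Fe → n(Fe) = 0.2454/2 = 0.1227 mol → 6.85 g
Anode: 2H₂O → O₂ + 4H⁺ + 4e⁻ → n(O₂) = 0.2454/4 = 0.06135 mol → 1.37 L

6.85 g Fe; 1.37 L O₂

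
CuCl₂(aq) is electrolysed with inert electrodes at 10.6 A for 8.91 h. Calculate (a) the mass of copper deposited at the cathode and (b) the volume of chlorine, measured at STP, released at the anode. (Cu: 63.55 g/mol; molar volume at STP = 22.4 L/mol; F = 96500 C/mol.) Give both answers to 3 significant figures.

112 g Cu; 39.5 L Cl₂

Q = 10.6 × 32076 = 3.400×10^5 C; n(e⁻) = 3.400×10^5 / 96500 = 3.523 mol
Cathode: Cu²⁺ + 2e⁻ → Cu → n(Cu) = 3.523/2 = 1.762 mol → 112 g
Anode: 2Cl⁻ → Cl₂ + 2e⁻ → n(Cl₂) = 3.523/2 = 1.762 mol → 39.5 L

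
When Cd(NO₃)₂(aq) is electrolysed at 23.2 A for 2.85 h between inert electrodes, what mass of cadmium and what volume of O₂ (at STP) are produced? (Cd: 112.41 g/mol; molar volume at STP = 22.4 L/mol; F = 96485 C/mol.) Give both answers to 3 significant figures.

Q = 23.2 × 10260 = 2.380×10^5 C; n(e⁻) = 2.380×10^5 / 96485 = 2.467 mol
Cathode: Cd²⁺ + 2e⁻ → Cd → n(Cd) = 2.467/2 = 1.234 mol → 139 g
Anode: 2H₂O → O₂ + 4H⁺ + 4e⁻ → n(O₂) = 2.467/4 = 0.6168 mol → 13.8 L

139 g Cd; 13.8 L O₂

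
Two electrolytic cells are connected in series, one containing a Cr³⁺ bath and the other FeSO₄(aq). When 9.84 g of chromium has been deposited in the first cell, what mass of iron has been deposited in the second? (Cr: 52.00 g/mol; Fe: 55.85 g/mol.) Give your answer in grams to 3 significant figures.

15.9 g

n(Cr) = 9.84 / 52.00 = 0.1892 mol
Cr³⁺ + 3e⁻ → Cr, so n(e⁻) = 3 × 0.1892 = 0.5676 mol
The cells are in series, so the same charge (and hence the same n(e⁻) = 0.5676 mol) passes through both.
Fe²⁺ + 2e⁻ → Fe, so n(Fe) = 0.5676 / 2 = 0.2838 mol
m(Fe) = 0.2838 × 55.85 = 15.9 g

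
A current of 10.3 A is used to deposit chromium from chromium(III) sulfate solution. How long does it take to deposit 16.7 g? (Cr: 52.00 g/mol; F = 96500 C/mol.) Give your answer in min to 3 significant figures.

n(Cr) = 16.7 / 52.00 = 0.3212 mol
Cr³⁺ + 3e⁻ → Cr, so n(e⁻) = 3 × 0.3212 = 0.9636 mol
Q = 0.9636 × 96500 = 92990 C
t = Q / I = 92990 / 10.3 = 9028 s = 150 min

150 min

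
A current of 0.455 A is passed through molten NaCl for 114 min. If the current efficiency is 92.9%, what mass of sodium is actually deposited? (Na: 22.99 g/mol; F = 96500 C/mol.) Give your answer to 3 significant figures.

Q = 0.455 × 6840 = 3112 C
n(e⁻) = 3112 / 96500 = 0.03225 mol
Na⁺ + e⁻ → Na, so theoretical m(Na) = 0.03225 × 22.99 = 0.7414 g
Actual mass = 92.9% × 0.7414 = 0.689 g

0.689 g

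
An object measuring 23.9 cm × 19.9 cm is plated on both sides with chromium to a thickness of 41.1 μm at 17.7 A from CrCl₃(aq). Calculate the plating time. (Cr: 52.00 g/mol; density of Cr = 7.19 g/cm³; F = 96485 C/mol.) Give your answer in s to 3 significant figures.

8840 s

Plated area = 2 × 23.9 × 19.9 = 951.2 cm²
Volume = 951.2 × 41.1×10⁻⁴ cm = 3.909 cm³
m(Cr) = 3.909 × 7.19 = 28.11 g
n(Cr) = 28.11 / 52.00 = 0.5406 mol; n(e⁻) = 3 × 0.5406 = 1.622 mol
Q = 1.622 × 96485 = 1.565×10^5 C
t = 1.565×10^5 / 17.7 = 8842 s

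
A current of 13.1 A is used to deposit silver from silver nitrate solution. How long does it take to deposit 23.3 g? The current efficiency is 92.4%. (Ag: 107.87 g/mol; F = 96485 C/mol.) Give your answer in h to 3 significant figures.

n(Ag) = 23.3 / 107.87 = 0.2160 mol
Ag⁺ + e⁻ → Ag, so n(e⁻) = 0.2160 mol
Q = 0.2160 × 96485 / 0.924 = 22550 C
t = Q / I = 22550 / 13.1 = 1721 s = 0.478 h

0.478 h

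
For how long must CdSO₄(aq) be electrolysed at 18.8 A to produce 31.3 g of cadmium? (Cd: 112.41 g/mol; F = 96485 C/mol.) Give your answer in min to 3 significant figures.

47.6 min

n(Cd) = 31.3 / 112.41 = 0.2784 mol
Cd²⁺ + 2e⁻ → Cd, so n(e⁻) = 2 × 0.2784 = 0.5568 mol
Q = 0.5568 × 96485 = 53720 C
t = Q / I = 53720 / 18.8 = 2857 s = 47.6 min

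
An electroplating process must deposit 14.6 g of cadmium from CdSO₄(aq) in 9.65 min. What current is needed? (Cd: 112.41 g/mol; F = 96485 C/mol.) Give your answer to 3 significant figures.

43.3 A

n(Cd) = 14.6 / 112.41 = 0.1299 mol
Cd²⁺ + 2e⁻ → Cd, so n(e⁻) = 2 × 0.1299 = 0.2598 mol
Q = 0.2598 × 96485 = 25070 C
I = Q / t = 25070 / 579 s = 43.3 A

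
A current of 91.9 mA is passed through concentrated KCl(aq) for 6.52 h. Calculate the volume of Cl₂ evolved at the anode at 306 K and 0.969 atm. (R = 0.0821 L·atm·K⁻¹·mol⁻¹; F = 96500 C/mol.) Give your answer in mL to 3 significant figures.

290 mL

Q = 0.0919 A × 23472 s = 2157 C
n(e⁻) = 2157 / 96500 = 0.02235 mol
2Cl⁻ → Cl₂ + 2e⁻, so n(Cl₂) = 0.02235 / 2 = 0.01118 mol
V = nRT/P = 0.01118 × 0.0821 × 306 / 0.969 = 0.2899 L
= 290 mL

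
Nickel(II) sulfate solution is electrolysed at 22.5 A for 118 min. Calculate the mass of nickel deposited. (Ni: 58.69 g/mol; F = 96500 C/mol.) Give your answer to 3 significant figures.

48.4 g

Q = 22.5 A × 7080 s = 1.593×10^5 C
Moles of electrons = 1.593×10^5 / 96500 = 1.651 mol
Ni²⁺ + 2e⁻ → Ni, so n(Ni) = 1.651 / 2 = 0.8255 mol
m = 0.8255 × 58.69 = 48.4 g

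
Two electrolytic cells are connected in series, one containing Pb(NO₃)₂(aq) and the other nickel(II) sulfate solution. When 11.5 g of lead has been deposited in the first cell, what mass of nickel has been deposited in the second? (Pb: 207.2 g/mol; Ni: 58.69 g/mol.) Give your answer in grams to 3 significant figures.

n(Pb) = 11.5 / 207.2 = 0.05550 mol
Pb²⁺ + 2e⁻ → Pb, so n(e⁻) = 2 × 0.05550 = 0.1110 mol
Same current for the same time ⇒ same n(e⁻) = 0.1110 mol in both cells.
Ni²⁺ + 2e⁻ → Ni, so n(Ni) = 0.1110 / 2 = 0.05550 mol
m(Ni) = 0.05550 × 58.69 = 3.26 g

3.26 g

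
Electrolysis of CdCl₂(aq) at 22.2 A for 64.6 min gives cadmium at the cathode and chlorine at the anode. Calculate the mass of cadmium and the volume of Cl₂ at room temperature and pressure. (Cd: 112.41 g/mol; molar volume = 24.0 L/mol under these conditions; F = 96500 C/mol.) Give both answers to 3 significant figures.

Q = 22.2 × 3876 = 86050 C; n(e⁻) = 86050 / 96500 = 0.8917 mol
Cathode: Cd²⁺ + 2e⁻ → Cd → n(Cd) = 0.8917/2 = 0.4459 mol → 50.1 g
Anode: 2Cl⁻ → Cl₂ + 2e⁻ → n(Cl₂) = 0.8917/2 = 0.4459 mol → 10.7 L

50.1 g Cd; 10.7 L Cl₂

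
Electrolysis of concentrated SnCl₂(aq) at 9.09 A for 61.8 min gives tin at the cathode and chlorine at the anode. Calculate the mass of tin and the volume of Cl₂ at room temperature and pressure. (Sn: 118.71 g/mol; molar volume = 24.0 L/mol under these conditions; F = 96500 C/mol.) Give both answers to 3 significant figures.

Q = 9.09 × 3708 = 33710 C; n(e⁻) = 33710 / 96500 = 0.3493 mol
Cathode: Sn²⁺ + 2e⁻ → Sn → n(Sn) = 0.3493/2 = 0.1747 mol → 20.7 g
Anode: 2Cl⁻ → Cl₂ + 2e⁻ → n(Cl₂) = 0.3493/2 = 0.1747 mol → 4.19 L

20.7 g Sn; 4.19 L Cl₂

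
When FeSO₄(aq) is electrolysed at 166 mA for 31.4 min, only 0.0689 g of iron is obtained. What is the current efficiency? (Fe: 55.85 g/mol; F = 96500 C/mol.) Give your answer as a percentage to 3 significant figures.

Q = 0.166 × 1884 = 312.7 C
n(e⁻) = 312.7 / 96500 = 0.003240 mol
Fe²⁺ + 2e⁻ → Fe, so theoretical n(Fe) = 0.001620 mol → 0.09048 g
Efficiency = 0.0689 / 0.09048 = 0.7615 = 76.1%

76.1%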